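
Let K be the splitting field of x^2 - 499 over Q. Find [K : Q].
[K : Q] = 2

f(x) = x^2 - 499 factors as (x - √499)(x + √499). The splitting field is K = Q(√499). Since 499 is squarefree and > 1, it is not a perfect square, so x^2 - 499 is irreducible over Q and [Q(√499) : Q] = 2. Hence [K : Q] = 2.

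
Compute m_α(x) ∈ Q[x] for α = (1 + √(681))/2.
m_α(x) = x^2 - x - 170

From 2α - 1 = √(681), squaring gives (2α - 1)^2 = 681, i.e. 4α^2 - 4α + 1 = 681, so α^2 - α + (1 - 681)/4 = 0. Since 681 ≡ 1 (mod 4), (1 - 681)/4 = -170 ∈ Z. The polynomial x^2 - x - 170 has discriminant 1 - 4·(-170) = 681, which is not a perfect square in Q (d = 681 is squarefree and ≠ 1), so x^2 - x - 170 is irreducible over Q. It is the minimal polynomial of α.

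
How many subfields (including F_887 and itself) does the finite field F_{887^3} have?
F_{887^3} has 2 subfields

The subfields of F_{p^n} are exactly the fields F_{p^d} for d | n (each is the fixed field of the unique index-d subgroup of Gal(F_{p^n}/F_p) ≅ Z/nZ). The divisors of n = 3 are {1, 3}, giving 2 subfields: F_{887^1}, F_{887^3}.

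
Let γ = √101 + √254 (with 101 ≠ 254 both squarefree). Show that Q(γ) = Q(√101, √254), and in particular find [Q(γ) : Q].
[Q(γ) : Q] = 4 (equivalently, Q(γ) = Q(√101, √254))

Obviously Q(γ) ⊆ Q(√101, √254), and [Q(√101, √254):Q] = 4 (since 101, 254 are distinct squarefree integers > 1 with 25654 not a perfect square). To show equality we compute the minimal polynomial of γ. From γ = √101 + √254: γ^2 = 101 + 2√(25654) + 254 = 355 + 2√(25654), so γ^2 - 355 = 2√(25654); squaring, (γ^2 - 355)^2 = 4·25654, i.e. γ^4 - 710γ^2 + 126025 - 102616 = 0, i.e. γ^4 - 710γ^2 + 23409 = 0. So γ is a root of x^4 - 710x^2 + 23409. This polynomial is irreducible over Q: it has no rational root (each ±√101 ± √254 is irrational), and any factorization into two quadratics over Q would force √(25654) ∈ Q (pairing opposite roots) or √101, √254 ∈ Q (other pairings), all impossible. Hence [Q(γ):Q] = 4 = [Q(√101, √254):Q], so Q(γ) = Q(√101, √254).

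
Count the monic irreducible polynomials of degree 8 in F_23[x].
There are 9788838180 monic irreducible polynomials of degree 8 over F_23

Each element of F_{23^8} that lies in no proper subfield is a root of exactly one monic irreducible of degree 8 over F_23, and each such polynomial has 8 distinct roots in F_{23^8}. By Möbius inversion the count is N_23(8) = (1/8) Σ_{d|8} μ(8/d) · 23^d = (1/8)(μ(8)·23^1 + μ(4)·23^2 + μ(2)·23^4 + μ(1)·23^8) = 78310705440/8 = 9788838180.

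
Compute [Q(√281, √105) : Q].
[Q(√281, √105) : Q] = 4

[Q(√281):Q] = 2 (min poly x^2 - 281, irreducible since 281 is squarefree > 1). For the top step, suppose √105 ∈ Q(√281), say √105 = c + d√281 with c, d ∈ Q. Squaring: 105 = c^2 + 281d^2 + 2cd√281. Since √281 ∉ Q this forces 2cd = 0. If d = 0 then √105 = c ∈ Q, contradicting 105 squarefree > 1. If c = 0 then 105 = 281d^2, so 281·105 = (281d)^2 is a perfect square in Q — but 281·105 = 29505 is not a perfect square (since 281 and 105 are distinct squarefree integers). Contradiction. Hence √105 ∉ Q(√281), so x^2 - 105 stays irreducible over Q(√281) and [Q(√281, √105) : Q(√281)] = 2. By the tower law, [Q(√281, √105) : Q] = 2 · 2 = 4.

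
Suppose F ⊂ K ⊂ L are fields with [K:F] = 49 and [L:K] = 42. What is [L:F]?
[L:F] = 2058

The tower law says that for any tower of field extensions F ⊂ K ⊂ L with finite degrees, [L:F] = [L:K] · [K:F]. Here this gives [L:F] = 42 · 49 = 2058.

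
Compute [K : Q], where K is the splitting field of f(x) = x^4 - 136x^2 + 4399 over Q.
[K : Q] = 4

Solving the quadratic in x^2: x^2 = (136 ± √(136^2 - 4·4399))/2 = (136 ± √900)/2 = (136 ± 30)/2, giving x^2 = 53 or x^2 = 83. So f(x) = (x^2 - 53)(x^2 - 83) and the roots of f are ±√53, ±√83. Hence the splitting field is K = Q(√53, √83). Since 53 and 83 are distinct squarefree integers > 1, their product 4399 is not a perfect square, so √83 ∉ Q(√53). By the tower law [K:Q] = [Q(√53,√83):Q(√53)] · [Q(√53):Q] = 2 · 2 = 4.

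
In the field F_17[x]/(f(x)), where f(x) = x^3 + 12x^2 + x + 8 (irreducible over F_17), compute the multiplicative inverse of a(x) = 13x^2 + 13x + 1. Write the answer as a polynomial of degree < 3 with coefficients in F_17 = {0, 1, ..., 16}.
a(x)^(-1) ≡ x^2 + 7x + 10 (mod f(x))

Since f is irreducible over F_17, F_17[x]/(f) is a field and a(x) ≠ 0 has an inverse. Apply the extended Euclidean algorithm to f(x) and a(x) in F_17[x]: f(x) = (4x + 10)·a(x) + (3x + 15);  a(x) = (10x + 11)·(3x + 15) + (6). The last nonzero remainder is the constant 6 = gcd(f, a) in F_17. Back-substituting through the division chain expresses 6 = s(x)·a(x) + t(x)·f(x) with s(x) ≡ 6x^2 + 8x + 9 (mod f), so (6x^2 + 8x + 9)·a(x) ≡ 6 (mod f). Multiplying by 6^(-1) ≡ 3 in F_17 gives a(x)^(-1) ≡ 3·(6x^2 + 8x + 9) ≡ x^2 + 7x + 10 (mod f). Check: (13x^2 + 13x + 1)·(x^2 + 7x + 10) = 13x^4 + 2x^3 + x^2 + x + 10 ≡ 1 (mod x^3 + 12x^2 + x + 8).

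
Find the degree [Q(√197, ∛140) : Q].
[Q(√197, ∛140) : Q] = 6

Let L = Q(√197, ∛140). Since Q(√197) ⊂ L and [Q(√197):Q] = 2, the tower law gives 2 | [L:Q]. Likewise Q(∛140) ⊂ L with [Q(∛140):Q] = 3 (because 140 is not a perfect cube), so 3 | [L:Q]. As gcd(2,3) = 1, [L:Q] is divisible by 6. Conversely L is generated over Q by √197 and ∛140, so [L:Q] ≤ 2·3 = 6. Therefore [Q(√197, ∛140) : Q] = 6.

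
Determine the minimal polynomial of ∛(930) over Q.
m_α(x) = x^3 - 930

α satisfies α^3 = 930, so x^3 - 930 annihilates α. By the rational root test, a rational root p/q (in lowest terms) of x^3 - 930 would satisfy p^3 = 930 q^3, forcing q = 1 and p^3 = 930; but 930 is not a perfect cube, contradiction. A monic cubic over Q with no rational root is irreducible (any nontrivial factorization would include a linear factor). Hence x^3 - 930 is the minimal polynomial of α, and in particular [Q(α):Q] = 3.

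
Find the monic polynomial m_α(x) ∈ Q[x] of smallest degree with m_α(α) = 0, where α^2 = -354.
m_α(x) = x^2 + 354

α satisfies α^2 + 354 = 0, so x^2 + 354 annihilates α. Since d = -354 is squarefree and ≠ 1, it is not a perfect square in Q, so x^2 + 354 has no rational root and is therefore irreducible over Q (a degree-2 polynomial over a field is irreducible iff it has no root). Hence m_α(x) = x^2 + 354.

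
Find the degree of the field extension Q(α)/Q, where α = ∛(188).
[Q(α):Q] = 3

The minimal polynomial of α is x^3 - 188, irreducible over Q since 188 is not a perfect cube (so x^3 - 188 has no rational root). Hence [Q(α):Q] = deg(m_α) = 3.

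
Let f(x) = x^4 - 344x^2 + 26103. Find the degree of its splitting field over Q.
[K : Q] = 4

Solving the quadratic in x^2: x^2 = (344 ± √(344^2 - 4·26103))/2 = (344 ± √13924)/2 = (344 ± 118)/2, giving x^2 = 113 or x^2 = 231. So f(x) = (x^2 - 113)(x^2 - 231) and the roots of f are ±√113, ±√231. Hence the splitting field is K = Q(√113, √231). Since 113 and 231 are distinct squarefree integers > 1, their product 26103 is not a perfect square, so √231 ∉ Q(√113). By the tower law [K:Q] = [Q(√113,√231):Q(√113)] · [Q(√113):Q] = 2 · 2 = 4.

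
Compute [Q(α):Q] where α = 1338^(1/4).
[Q(α):Q] = 4

α is a root of x^4 - 1338. By Eisenstein's criterion at the prime p = 2 (which divides the constant term 1338 but p^2 = 4 does not, since 1338 is squarefree), x^4 - 1338 is irreducible over Q. Hence [Q(α):Q] = 4.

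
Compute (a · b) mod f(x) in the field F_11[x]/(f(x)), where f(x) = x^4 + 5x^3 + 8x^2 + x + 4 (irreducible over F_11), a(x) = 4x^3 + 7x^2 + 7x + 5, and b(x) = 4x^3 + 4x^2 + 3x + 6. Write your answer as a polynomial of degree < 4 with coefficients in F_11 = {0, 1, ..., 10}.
a · b ≡ 7x^3 + 8x^2 + 4x + 1 (mod f(x))

Multiply in F_11[x]: a(x)·b(x) = (4x^3 + 7x^2 + 7x + 5)·(4x^3 + 4x^2 + 3x + 6) = 5x^6 + 2x^4 + 5x^3 + 6x^2 + 2x + 8. This has degree ≥ 4, so divide by f(x) over F_11: 5x^6 + 2x^4 + 5x^3 + 6x^2 + 2x + 8 = (5x^2 + 8x + 10)·(x^4 + 5x^3 + 8x^2 + x + 4) + (7x^3 + 8x^2 + 4x + 1). Hence a·b ≡ 7x^3 + 8x^2 + 4x + 1 (mod f). (F_11[x]/(f) is a field with 11^4 = 14641 elements since f is irreducible of degree 4.)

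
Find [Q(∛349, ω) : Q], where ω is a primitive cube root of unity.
[Q(∛349, ω) : Q] = 6

[Q(∛349):Q] = 3 (min poly x^3 - 349, irreducible since 349 is not a perfect cube). [Q(ω):Q] = 2 (min poly x^2 + x + 1). Since Q(∛349) ⊂ R and ω ∉ R, we have ω ∉ Q(∛349), so x^2 + x + 1 remains irreducible over Q(∛349) and [Q(∛349, ω) : Q(∛349)] = 2. By the tower law, [Q(∛349, ω) : Q] = 3 · 2 = 6. (In fact Q(∛349, ω) is the splitting field of x^3 - 349 over Q.)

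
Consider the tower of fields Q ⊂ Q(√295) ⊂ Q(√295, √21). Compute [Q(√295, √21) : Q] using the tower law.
[Q(√295, √21) : Q] = 4

[Q(√295):Q] = 2 (min poly x^2 - 295, irreducible since 295 is squarefree > 1). For the top step, suppose √21 ∈ Q(√295), say √21 = c + d√295 with c, d ∈ Q. Squaring: 21 = c^2 + 295d^2 + 2cd√295. Since √295 ∉ Q this forces 2cd = 0. If d = 0 then √21 = c ∈ Q, contradicting 21 squarefree > 1. If c = 0 then 21 = 295d^2, so 295·21 = (295d)^2 is a perfect square in Q — but 295·21 = 6195 is not a perfect square (since 295 and 21 are distinct squarefree integers). Contradiction. Hence √21 ∉ Q(√295), so x^2 - 21 stays irreducible over Q(√295) and [Q(√295, √21) : Q(√295)] = 2. By the tower law, [Q(√295, √21) : Q] = 2 · 2 = 4.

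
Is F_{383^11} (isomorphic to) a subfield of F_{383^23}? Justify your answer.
No: F_{383^11} is not a subfield of F_{383^23}

F_{p^m} embeds in F_{p^n} iff m | n. Here 11 ∤ 23 (since 23 = 2·11 + 1 with remainder 1 ≠ 0), so F_{383^11} is not a subfield of F_{383^23}. Equivalently: if it were, the tower law would give 11 = [F_{383^11}:F_383] dividing [F_{383^23}:F_383] = 23, contradiction.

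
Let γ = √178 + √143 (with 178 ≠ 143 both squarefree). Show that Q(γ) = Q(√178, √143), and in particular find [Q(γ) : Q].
[Q(γ) : Q] = 4 (equivalently, Q(γ) = Q(√178, √143))

Obviously Q(γ) ⊆ Q(√178, √143), and [Q(√178, √143):Q] = 4 (since 178, 143 are distinct squarefree integers > 1 with 25454 not a perfect square). To show equality we compute the minimal polynomial of γ. From γ = √178 + √143: γ^2 = 178 + 2√(25454) + 143 = 321 + 2√(25454), so γ^2 - 321 = 2√(25454); squaring, (γ^2 - 321)^2 = 4·25454, i.e. γ^4 - 642γ^2 + 103041 - 101816 = 0, i.e. γ^4 - 642γ^2 + 1225 = 0. So γ is a root of x^4 - 642x^2 + 1225. This polynomial is irreducible over Q: it has no rational root (each ±√178 ± √143 is irrational), and any factorization into two quadratics over Q would force √(25454) ∈ Q (pairing opposite roots) or √178, √143 ∈ Q (other pairings), all impossible. Hence [Q(γ):Q] = 4 = [Q(√178, √143):Q], so Q(γ) = Q(√178, √143).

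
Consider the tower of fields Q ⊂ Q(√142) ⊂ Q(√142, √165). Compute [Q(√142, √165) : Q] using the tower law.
[Q(√142, √165) : Q] = 4

[Q(√142):Q] = 2 (min poly x^2 - 142, irreducible since 142 is squarefree > 1). For the top step, suppose √165 ∈ Q(√142), say √165 = c + d√142 with c, d ∈ Q. Squaring: 165 = c^2 + 142d^2 + 2cd√142. Since √142 ∉ Q this forces 2cd = 0. If d = 0 then √165 = c ∈ Q, contradicting 165 squarefree > 1. If c = 0 then 165 = 142d^2, so 142·165 = (142d)^2 is a perfect square in Q — but 142·165 = 23430 is not a perfect square (since 142 and 165 are distinct squarefree integers). Contradiction. Hence √165 ∉ Q(√142), so x^2 - 165 stays irreducible over Q(√142) and [Q(√142, √165) : Q(√142)] = 2. By the tower law, [Q(√142, √165) : Q] = 2 · 2 = 4.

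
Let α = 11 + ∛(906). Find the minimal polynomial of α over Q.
m_α(x) = x^3 - 33x^2 + 363x - 2237

Set β = α - 11 = ∛(906), so β^3 = 906. Then (α - 11)^3 - 906 = 0, i.e. α is a root of g(x) = (x - 11)^3 - 906 = x^3 - 33x^2 + 363x - 2237. Since g(x) = h(x - 11) where h(x) = x^3 - 906, and h is irreducible over Q (because 906 is not a perfect cube, so h has no rational root, and a monic cubic with no rational root is irreducible), g is also irreducible (irreducibility is preserved under the substitution x → x - 11). Hence m_α(x) = x^3 - 33x^2 + 363x - 2237.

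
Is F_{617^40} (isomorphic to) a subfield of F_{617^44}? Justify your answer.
No: F_{617^40} is not a subfield of F_{617^44}

F_{p^m} embeds in F_{p^n} iff m | n. Here 40 ∤ 44 (since 44 = 1·40 + 4 with remainder 4 ≠ 0), so F_{617^40} is not a subfield of F_{617^44}. Equivalently: if it were, the tower law would give 40 = [F_{617^40}:F_617] dividing [F_{617^44}:F_617] = 44, contradiction.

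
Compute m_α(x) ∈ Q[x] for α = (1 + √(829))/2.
m_α(x) = x^2 - x - 207

From 2α - 1 = √(829), squaring gives (2α - 1)^2 = 829, i.e. 4α^2 - 4α + 1 = 829, so α^2 - α + (1 - 829)/4 = 0. Since 829 ≡ 1 (mod 4), (1 - 829)/4 = -207 ∈ Z. The polynomial x^2 - x - 207 has discriminant 1 - 4·(-207) = 829, which is not a perfect square in Q (d = 829 is squarefree and ≠ 1), so x^2 - x - 207 is irreducible over Q. It is the minimal polynomial of α.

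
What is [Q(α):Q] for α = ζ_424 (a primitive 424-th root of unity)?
[Q(α):Q] = 208

The minimal polynomial of ζ_424 over Q is the 424-th cyclotomic polynomial Φ_424(x), which is irreducible over Q and has degree φ(424) = 208. Hence [Q(α):Q] = φ(424) = 208.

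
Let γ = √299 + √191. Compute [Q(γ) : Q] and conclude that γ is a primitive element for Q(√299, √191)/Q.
[Q(γ) : Q] = 4 (equivalently, Q(γ) = Q(√299, √191))

Obviously Q(γ) ⊆ Q(√299, √191), and [Q(√299, √191):Q] = 4 (since 299, 191 are distinct squarefree integers > 1 with 57109 not a perfect square). To show equality we compute the minimal polynomial of γ. From γ = √299 + √191: γ^2 = 299 + 2√(57109) + 191 = 490 + 2√(57109), so γ^2 - 490 = 2√(57109); squaring, (γ^2 - 490)^2 = 4·57109, i.e. γ^4 - 980γ^2 + 240100 - 228436 = 0, i.e. γ^4 - 980γ^2 + 11664 = 0. So γ is a root of x^4 - 980x^2 + 11664. This polynomial is irreducible over Q: it has no rational root (each ±√299 ± √191 is irrational), and any factorization into two quadratics over Q would force √(57109) ∈ Q (pairing opposite roots) or √299, √191 ∈ Q (other pairings), all impossible. Hence [Q(γ):Q] = 4 = [Q(√299, √191):Q], so Q(γ) = Q(√299, √191).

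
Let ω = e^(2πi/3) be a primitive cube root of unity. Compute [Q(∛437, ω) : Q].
[Q(∛437, ω) : Q] = 6

[Q(∛437):Q] = 3 (min poly x^3 - 437, irreducible since 437 is not a perfect cube). [Q(ω):Q] = 2 (min poly x^2 + x + 1). Since Q(∛437) ⊂ R and ω ∉ R, we have ω ∉ Q(∛437), so x^2 + x + 1 remains irreducible over Q(∛437) and [Q(∛437, ω) : Q(∛437)] = 2. By the tower law, [Q(∛437, ω) : Q] = 3 · 2 = 6. (In fact Q(∛437, ω) is the splitting field of x^3 - 437 over Q.)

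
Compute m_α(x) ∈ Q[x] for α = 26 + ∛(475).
m_α(x) = x^3 - 78x^2 + 2028x - 18051

Set β = α - 26 = ∛(475), so β^3 = 475. Then (α - 26)^3 - 475 = 0, i.e. α is a root of g(x) = (x - 26)^3 - 475 = x^3 - 78x^2 + 2028x - 18051. Since g(x) = h(x - 26) where h(x) = x^3 - 475, and h is irreducible over Q (because 475 is not a perfect cube, so h has no rational root, and a monic cubic with no rational root is irreducible), g is also irreducible (irreducibility is preserved under the substitution x → x - 26). Hence m_α(x) = x^3 - 78x^2 + 2028x - 18051.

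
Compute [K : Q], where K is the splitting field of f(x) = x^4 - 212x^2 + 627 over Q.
[K : Q] = 4

Solving the quadratic in x^2: x^2 = (212 ± √(212^2 - 4·627))/2 = (212 ± √42436)/2 = (212 ± 206)/2, giving x^2 = 209 or x^2 = 3. So f(x) = (x^2 - 209)(x^2 - 3) and the roots of f are ±√209, ±√3. Hence the splitting field is K = Q(√209, √3). Since 209 and 3 are distinct squarefree integers > 1, their product 627 is not a perfect square, so √3 ∉ Q(√209). By the tower law [K:Q] = [Q(√209,√3):Q(√209)] · [Q(√209):Q] = 2 · 2 = 4.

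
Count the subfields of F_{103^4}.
F_{103^4} has 3 subfields

The subfields of F_{p^n} are exactly the fields F_{p^d} for d | n (each is the fixed field of the unique index-d subgroup of Gal(F_{p^n}/F_p) ≅ Z/nZ). The divisors of n = 4 are {1, 2, 4}, giving 3 subfields: F_{103^1}, F_{103^2}, F_{103^4}.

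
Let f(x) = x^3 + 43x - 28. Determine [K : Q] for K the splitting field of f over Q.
[K : Q] = 6

By the rational root test, any rational root of the monic integer polynomial f(x) = x^3 + 43x - 28 must be an integer dividing the constant term -28, i.e. one of ±{1, 2, 4, 7, 14, 28}. Evaluating: f(1) = 16, f(-1) = -72, f(2) = 66, f(-2) = -122, f(4) = 208, f(-4) = -264, f(7) = 616, f(-7) = -672, f(14) = 3318, f(-14) = -3374, f(28) = 23128, f(-28) = -23184; none is 0, so f has no rational root and is therefore irreducible over Q (a cubic with no linear factor over a field is irreducible). For an irreducible cubic, the Galois group is A_3 or S_3 according as the discriminant disc(f) = -4a^3 - 27b^2 = -4·(43)^3 - 27·(-28)^2 = -339196 is or is not a square in Q. Here disc(f) = -339196 is not a perfect square in Q, so the Galois group of f over Q is not contained in A_3 and must be all of S_3. The splitting field has degree |S_3| = 6 over Q, so [K : Q] = 6.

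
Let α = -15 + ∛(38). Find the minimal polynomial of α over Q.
m_α(x) = x^3 + 45x^2 + 675x + 3337

Set β = α + 15 = ∛(38), so β^3 = 38. Then (α + 15)^3 - 38 = 0, i.e. α is a root of g(x) = (x + 15)^3 - 38 = x^3 + 45x^2 + 675x + 3337. Since g(x) = h(x + 15) where h(x) = x^3 - 38, and h is irreducible over Q (because 38 is not a perfect cube, so h has no rational root, and a monic cubic with no rational root is irreducible), g is also irreducible (irreducibility is preserved under the substitution x → x + 15). Hence m_α(x) = x^3 + 45x^2 + 675x + 3337.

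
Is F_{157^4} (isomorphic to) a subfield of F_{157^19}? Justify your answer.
No: F_{157^4} is not a subfield of F_{157^19}

F_{p^m} embeds in F_{p^n} iff m | n. Here 4 ∤ 19 (since 19 = 4·4 + 3 with remainder 3 ≠ 0), so F_{157^4} is not a subfield of F_{157^19}. Equivalently: if it were, the tower law would give 4 = [F_{157^4}:F_157] dividing [F_{157^19}:F_157] = 19, contradiction.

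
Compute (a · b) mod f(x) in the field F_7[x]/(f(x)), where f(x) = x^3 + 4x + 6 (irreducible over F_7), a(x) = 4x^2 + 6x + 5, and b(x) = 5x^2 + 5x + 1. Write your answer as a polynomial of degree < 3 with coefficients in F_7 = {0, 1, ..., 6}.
a · b ≡ 5x + 6 (mod f(x))

Multiply in F_7[x]: a(x)·b(x) = (4x^2 + 6x + 5)·(5x^2 + 5x + 1) = 6x^4 + x^3 + 3x^2 + 3x + 5. This has degree ≥ 3, so divide by f(x) over F_7: 6x^4 + x^3 + 3x^2 + 3x + 5 = (6x + 1)·(x^3 + 4x + 6) + (5x + 6). Hence a·b ≡ 5x + 6 (mod f). (F_7[x]/(f) is a field with 7^3 = 343 elements since f is irreducible of degree 3.)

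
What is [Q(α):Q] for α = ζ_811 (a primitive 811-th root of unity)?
[Q(α):Q] = 810

The minimal polynomial of ζ_811 over Q is the 811-th cyclotomic polynomial Φ_811(x), which is irreducible over Q and has degree φ(811) = 810. Hence [Q(α):Q] = φ(811) = 810.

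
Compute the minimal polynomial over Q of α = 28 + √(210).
m_α(x) = x^2 - 56x + 574

From α - 28 = √(210), squaring gives (α - 28)^2 = 210, i.e. α^2 - 56α + 784 = 210, so α^2 - 56α + 574 = 0. The discriminant of x^2 - 56x + 574 is (-56)^2 - 4·(574) = 3136 - 2296 = 840, and 4·(210) is not a perfect square in Q since 210 is squarefree and ≠ 1. Hence x^2 - 56x + 574 is irreducible over Q and is the minimal polynomial of α.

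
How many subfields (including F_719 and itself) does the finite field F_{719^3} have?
F_{719^3} has 2 subfields

The subfields of F_{p^n} are exactly the fields F_{p^d} for d | n (each is the fixed field of the unique index-d subgroup of Gal(F_{p^n}/F_p) ≅ Z/nZ). The divisors of n = 3 are {1, 3}, giving 2 subfields: F_{719^1}, F_{719^3}.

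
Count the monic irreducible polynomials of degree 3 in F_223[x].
There are 3696448 monic irreducible polynomials of degree 3 over F_223

Each element of F_{223^3} that lies in no proper subfield is a root of exactly one monic irreducible of degree 3 over F_223, and each such polynomial has 3 distinct roots in F_{223^3}. By Möbius inversion the count is N_223(3) = (1/3) Σ_{d|3} μ(3/d) · 223^d = (1/3)(μ(3)·223^1 + μ(1)·223^3) = 11089344/3 = 3696448.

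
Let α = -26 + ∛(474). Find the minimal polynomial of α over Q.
m_α(x) = x^3 + 78x^2 + 2028x + 17102

Set β = α + 26 = ∛(474), so β^3 = 474. Then (α + 26)^3 - 474 = 0, i.e. α is a root of g(x) = (x + 26)^3 - 474 = x^3 + 78x^2 + 2028x + 17102. Since g(x) = h(x + 26) where h(x) = x^3 - 474, and h is irreducible over Q (because 474 is not a perfect cube, so h has no rational root, and a monic cubic with no rational root is irreducible), g is also irreducible (irreducibility is preserved under the substitution x → x + 26). Hence m_α(x) = x^3 + 78x^2 + 2028x + 17102.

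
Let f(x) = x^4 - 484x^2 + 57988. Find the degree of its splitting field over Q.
[K : Q] = 4

Solving the quadratic in x^2: x^2 = (484 ± √(484^2 - 4·57988))/2 = (484 ± √2304)/2 = (484 ± 48)/2, giving x^2 = 218 or x^2 = 266. So f(x) = (x^2 - 218)(x^2 - 266) and the roots of f are ±√218, ±√266. Hence the splitting field is K = Q(√218, √266). Since 218 and 266 are distinct squarefree integers > 1, their product 57988 is not a perfect square, so √266 ∉ Q(√218). By the tower law [K:Q] = [Q(√218,√266):Q(√218)] · [Q(√218):Q] = 2 · 2 = 4.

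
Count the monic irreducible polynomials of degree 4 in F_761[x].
There are 83845138380 monic irreducible polynomials of degree 4 over F_761

Each element of F_{761^4} that lies in no proper subfield is a root of exactly one monic irreducible of degree 4 over F_761, and each such polynomial has 4 distinct roots in F_{761^4}. By Möbius inversion the count is N_761(4) = (1/4) Σ_{d|4} μ(4/d) · 761^d = (1/4)(μ(4)·761^1 + μ(2)·761^2 + μ(1)·761^4) = 335380553520/4 = 83845138380.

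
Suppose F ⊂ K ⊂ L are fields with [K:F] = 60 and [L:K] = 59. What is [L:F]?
[L:F] = 3540

The tower law says that for any tower of field extensions F ⊂ K ⊂ L with finite degrees, [L:F] = [L:K] · [K:F]. Here this gives [L:F] = 59 · 60 = 3540.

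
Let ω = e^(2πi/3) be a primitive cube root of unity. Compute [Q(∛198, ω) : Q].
[Q(∛198, ω) : Q] = 6

[Q(∛198):Q] = 3 (min poly x^3 - 198, irreducible since 198 is not a perfect cube). [Q(ω):Q] = 2 (min poly x^2 + x + 1). Since Q(∛198) ⊂ R and ω ∉ R, we have ω ∉ Q(∛198), so x^2 + x + 1 remains irreducible over Q(∛198) and [Q(∛198, ω) : Q(∛198)] = 2. By the tower law, [Q(∛198, ω) : Q] = 3 · 2 = 6. (In fact Q(∛198, ω) is the splitting field of x^3 - 198 over Q.)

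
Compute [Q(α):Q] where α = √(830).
[Q(α):Q] = 2

[Q(α):Q] equals the degree of the minimal polynomial of α. Here α^2 = 830 and x^2 - 830 is irreducible (d = 830 is squarefree, ≠ 1, hence not a square), so deg(m_α) = 2. Thus [Q(α):Q] = 2.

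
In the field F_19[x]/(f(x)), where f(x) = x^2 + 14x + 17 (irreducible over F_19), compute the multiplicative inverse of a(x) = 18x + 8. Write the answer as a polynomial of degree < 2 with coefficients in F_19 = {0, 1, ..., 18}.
a(x)^(-1) ≡ 13x + 1 (mod f(x))

Since f is irreducible over F_19, F_19[x]/(f) is a field and a(x) ≠ 0 has an inverse. Apply the extended Euclidean algorithm to f(x) and a(x) in F_19[x]: f(x) = (18x + 16)·a(x) + (3). The last nonzero remainder is the constant 3 = gcd(f, a) in F_19. Back-substituting through the division chain expresses 3 = s(x)·a(x) + t(x)·f(x) with s(x) ≡ x + 3 (mod f), so (x + 3)·a(x) ≡ 3 (mod f). Multiplying by 3^(-1) ≡ 13 in F_19 gives a(x)^(-1) ≡ 13·(x + 3) ≡ 13x + 1 (mod f). Check: (18x + 8)·(13x + 1) = 6x^2 + 8x + 8 ≡ 1 (mod x^2 + 14x + 17).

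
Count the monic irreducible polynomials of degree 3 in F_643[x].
There are 88615688 monic irreducible polynomials of degree 3 over F_643

Each element of F_{643^3} that lies in no proper subfield is a root of exactly one monic irreducible of degree 3 over F_643, and each such polynomial has 3 distinct roots in F_{643^3}. By Möbius inversion the count is N_643(3) = (1/3) Σ_{d|3} μ(3/d) · 643^d = (1/3)(μ(3)·643^1 + μ(1)·643^3) = 265847064/3 = 88615688.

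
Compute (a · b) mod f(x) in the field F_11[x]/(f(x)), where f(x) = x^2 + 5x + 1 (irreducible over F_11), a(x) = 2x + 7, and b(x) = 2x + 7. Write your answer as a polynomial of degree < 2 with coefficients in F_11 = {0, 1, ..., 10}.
a · b ≡ 8x + 1 (mod f(x))

Multiply in F_11[x]: a(x)·b(x) = (2x + 7)·(2x + 7) = 4x^2 + 6x + 5. This has degree ≥ 2, so divide by f(x) over F_11: 4x^2 + 6x + 5 = (4)·(x^2 + 5x + 1) + (8x + 1). Hence a·b ≡ 8x + 1 (mod f). (F_11[x]/(f) is a field with 11^2 = 121 elements since f is irreducible of degree 2.)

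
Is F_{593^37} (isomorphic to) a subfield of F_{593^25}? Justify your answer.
No: F_{593^37} is not a subfield of F_{593^25}

F_{p^m} embeds in F_{p^n} iff m | n. Here 37 ∤ 25 (since 25 = 0·37 + 25 with remainder 25 ≠ 0), so F_{593^37} is not a subfield of F_{593^25}. Equivalently: if it were, the tower law would give 37 = [F_{593^37}:F_593] dividing [F_{593^25}:F_593] = 25, contradiction.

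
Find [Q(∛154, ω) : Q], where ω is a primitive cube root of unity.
[Q(∛154, ω) : Q] = 6

[Q(∛154):Q] = 3 (min poly x^3 - 154, irreducible since 154 is not a perfect cube). [Q(ω):Q] = 2 (min poly x^2 + x + 1). Since Q(∛154) ⊂ R and ω ∉ R, we have ω ∉ Q(∛154), so x^2 + x + 1 remains irreducible over Q(∛154) and [Q(∛154, ω) : Q(∛154)] = 2. By the tower law, [Q(∛154, ω) : Q] = 3 · 2 = 6. (In fact Q(∛154, ω) is the splitting field of x^3 - 154 over Q.)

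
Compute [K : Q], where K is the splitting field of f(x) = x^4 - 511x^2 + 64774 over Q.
[K : Q] = 4

Solving the quadratic in x^2: x^2 = (511 ± √(511^2 - 4·64774))/2 = (511 ± √2025)/2 = (511 ± 45)/2, giving x^2 = 278 or x^2 = 233. So f(x) = (x^2 - 278)(x^2 - 233) and the roots of f are ±√278, ±√233. Hence the splitting field is K = Q(√278, √233). Since 278 and 233 are distinct squarefree integers > 1, their product 64774 is not a perfect square, so √233 ∉ Q(√278). By the tower law [K:Q] = [Q(√278,√233):Q(√278)] · [Q(√278):Q] = 2 · 2 = 4.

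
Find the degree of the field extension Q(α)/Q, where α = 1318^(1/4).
[Q(α):Q] = 4

α is a root of x^4 - 1318. By Eisenstein's criterion at the prime p = 2 (which divides the constant term 1318 but p^2 = 4 does not, since 1318 is squarefree), x^4 - 1318 is irreducible over Q. Hence [Q(α):Q] = 4.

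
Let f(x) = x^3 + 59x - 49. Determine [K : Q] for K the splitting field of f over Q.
[K : Q] = 6

By the rational root test, any rational root of the monic integer polynomial f(x) = x^3 + 59x - 49 must be an integer dividing the constant term -49, i.e. one of ±{1, 7, 49}. Evaluating: f(1) = 11, f(-1) = -109, f(7) = 707, f(-7) = -805, f(49) = 120491, f(-49) = -120589; none is 0, so f has no rational root and is therefore irreducible over Q (a cubic with no linear factor over a field is irreducible). For an irreducible cubic, the Galois group is A_3 or S_3 according as the discriminant disc(f) = -4a^3 - 27b^2 = -4·(59)^3 - 27·(-49)^2 = -886343 is or is not a square in Q. Here disc(f) = -886343 is not a perfect square in Q, so the Galois group of f over Q is not contained in A_3 and must be all of S_3. The splitting field has degree |S_3| = 6 over Q, so [K : Q] = 6.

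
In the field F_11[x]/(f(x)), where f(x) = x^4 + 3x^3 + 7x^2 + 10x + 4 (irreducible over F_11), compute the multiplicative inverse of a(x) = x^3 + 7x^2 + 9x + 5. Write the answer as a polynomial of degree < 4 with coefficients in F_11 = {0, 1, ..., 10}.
a(x)^(-1) ≡ 4x^3 + 4x^2 + 7x + 2 (mod f(x))

Since f is irreducible over F_11, F_11[x]/(f) is a field and a(x) ≠ 0 has an inverse. Apply the extended Euclidean algorithm to f(x) and a(x) in F_11[x]: f(x) = (x + 7)·a(x) + (4x^2 + 8x + 2);  a(x) = (3x + 4)·(4x^2 + 8x + 2) + (4x + 8);  (4x^2 + 8x + 2) = (x)·(4x + 8) + (2). The last nonzero remainder is the constant 2 = gcd(f, a) in F_11. Back-substituting through the division chain expresses 2 = s(x)·a(x) + t(x)·f(x) with s(x) ≡ 8x^3 + 8x^2 + 3x + 4 (mod f), so (8x^3 + 8x^2 + 3x + 4)·a(x) ≡ 2 (mod f). Multiplying by 2^(-1) ≡ 6 in F_11 gives a(x)^(-1) ≡ 6·(8x^3 + 8x^2 + 3x + 4) ≡ 4x^3 + 4x^2 + 7x + 2 (mod f). Check: (x^3 + 7x^2 + 9x + 5)·(4x^3 + 4x^2 + 7x + 2) = 4x^6 + 10x^5 + 5x^4 + 8x^3 + 9x^2 + 9x + 10 ≡ 1 (mod x^4 + 3x^3 + 7x^2 + 10x + 4).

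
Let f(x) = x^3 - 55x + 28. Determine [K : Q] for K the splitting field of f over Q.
[K : Q] = 6

By the rational root test, any rational root of the monic integer polynomial f(x) = x^3 - 55x + 28 must be an integer dividing the constant term 28, i.e. one of ±{1, 2, 4, 7, 14, 28}. Evaluating: f(1) = -26, f(-1) = 82, f(2) = -74, f(-2) = 130, f(4) = -128, f(-4) = 184, f(7) = -14, f(-7) = 70, f(14) = 2002, f(-14) = -1946, f(28) = 20440, f(-28) = -20384; none is 0, so f has no rational root and is therefore irreducible over Q (a cubic with no linear factor over a field is irreducible). For an irreducible cubic, the Galois group is A_3 or S_3 according as the discriminant disc(f) = -4a^3 - 27b^2 = -4·(-55)^3 - 27·(28)^2 = 644332 is or is not a square in Q. Here disc(f) = 644332 is not a perfect square in Q, so the Galois group of f over Q is not contained in A_3 and must be all of S_3. The splitting field has degree |S_3| = 6 over Q, so [K : Q] = 6.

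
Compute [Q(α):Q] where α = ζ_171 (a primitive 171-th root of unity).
[Q(α):Q] = 108

The minimal polynomial of ζ_171 over Q is the 171-th cyclotomic polynomial Φ_171(x), which is irreducible over Q and has degree φ(171) = 108. Hence [Q(α):Q] = φ(171) = 108.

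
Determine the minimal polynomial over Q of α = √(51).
m_α(x) = x^2 - 51

α satisfies α^2 - 51 = 0, so x^2 - 51 annihilates α. Since d = 51 is squarefree and ≠ 1, it is not a perfect square in Q, so x^2 - 51 has no rational root and is therefore irreducible over Q (a degree-2 polynomial over a field is irreducible iff it has no root). Hence m_α(x) = x^2 - 51.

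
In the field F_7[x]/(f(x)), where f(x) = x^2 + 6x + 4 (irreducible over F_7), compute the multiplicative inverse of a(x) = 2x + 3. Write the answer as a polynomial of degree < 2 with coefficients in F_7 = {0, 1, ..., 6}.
a(x)^(-1) ≡ 4x + 4 (mod f(x))

Since f is irreducible over F_7, F_7[x]/(f) is a field and a(x) ≠ 0 has an inverse. Apply the extended Euclidean algorithm to f(x) and a(x) in F_7[x]: f(x) = (4x + 4)·a(x) + (6). The last nonzero remainder is the constant 6 = gcd(f, a) in F_7. Back-substituting through the division chain expresses 6 = s(x)·a(x) + t(x)·f(x) with s(x) ≡ 3x + 3 (mod f), so (3x + 3)·a(x) ≡ 6 (mod f). Multiplying by 6^(-1) ≡ 6 in F_7 gives a(x)^(-1) ≡ 6·(3x + 3) ≡ 4x + 4 (mod f). Check: (2x + 3)·(4x + 4) = x^2 + 6x + 5 ≡ 1 (mod x^2 + 6x + 4).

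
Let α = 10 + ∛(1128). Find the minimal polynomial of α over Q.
m_α(x) = x^3 - 30x^2 + 300x - 2128

Set β = α - 10 = ∛(1128), so β^3 = 1128. Then (α - 10)^3 - 1128 = 0, i.e. α is a root of g(x) = (x - 10)^3 - 1128 = x^3 - 30x^2 + 300x - 2128. Since g(x) = h(x - 10) where h(x) = x^3 - 1128, and h is irreducible over Q (because 1128 is not a perfect cube, so h has no rational root, and a monic cubic with no rational root is irreducible), g is also irreducible (irreducibility is preserved under the substitution x → x - 10). Hence m_α(x) = x^3 - 30x^2 + 300x - 2128.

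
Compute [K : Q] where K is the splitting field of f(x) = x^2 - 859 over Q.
[K : Q] = 2

f(x) = x^2 - 859 factors as (x - √859)(x + √859). The splitting field is K = Q(√859). Since 859 is squarefree and > 1, it is not a perfect square, so x^2 - 859 is irreducible over Q and [Q(√859) : Q] = 2. Hence [K : Q] = 2.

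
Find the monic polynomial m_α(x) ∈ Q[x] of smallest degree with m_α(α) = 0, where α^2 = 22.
m_α(x) = x^2 - 22

α satisfies α^2 - 22 = 0, so x^2 - 22 annihilates α. Since d = 22 is squarefree and ≠ 1, it is not a perfect square in Q, so x^2 - 22 has no rational root and is therefore irreducible over Q (a degree-2 polynomial over a field is irreducible iff it has no root). Hence m_α(x) = x^2 - 22.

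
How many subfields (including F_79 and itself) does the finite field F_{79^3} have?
F_{79^3} has 2 subfields

The subfields of F_{p^n} are exactly the fields F_{p^d} for d | n (each is the fixed field of the unique index-d subgroup of Gal(F_{p^n}/F_p) ≅ Z/nZ). The divisors of n = 3 are {1, 3}, giving 2 subfields: F_{79^1}, F_{79^3}.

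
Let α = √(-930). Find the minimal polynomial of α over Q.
m_α(x) = x^2 + 930

α satisfies α^2 + 930 = 0, so x^2 + 930 annihilates α. Since d = -930 is squarefree and ≠ 1, it is not a perfect square in Q, so x^2 + 930 has no rational root and is therefore irreducible over Q (a degree-2 polynomial over a field is irreducible iff it has no root). Hence m_α(x) = x^2 + 930.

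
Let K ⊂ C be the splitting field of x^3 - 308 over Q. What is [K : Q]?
[K : Q] = 6

The roots of x^3 - 308 are ∛308, ω∛308, ω^2∛308 where ω = e^(2πi/3) is a primitive cube root of unity, so K = Q(∛308, ω). Now [Q(∛308):Q] = 3 (since 308 is not a perfect cube, x^3 - 308 is irreducible) and [Q(ω):Q] = 2. Both 2 and 3 divide [K:Q], and [K:Q] ≤ 3·2 = 6, so [K:Q] = 6. (Equivalently: Q(∛308) ⊂ R but ω ∉ R, so [K : Q(∛308)] = 2.)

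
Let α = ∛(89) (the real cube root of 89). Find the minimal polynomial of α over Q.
m_α(x) = x^3 - 89

α satisfies α^3 = 89, so x^3 - 89 annihilates α. By the rational root test, a rational root p/q (in lowest terms) of x^3 - 89 would satisfy p^3 = 89 q^3, forcing q = 1 and p^3 = 89; but 89 is not a perfect cube, contradiction. A monic cubic over Q with no rational root is irreducible (any nontrivial factorization would include a linear factor). Hence x^3 - 89 is the minimal polynomial of α, and in particular [Q(α):Q] = 3.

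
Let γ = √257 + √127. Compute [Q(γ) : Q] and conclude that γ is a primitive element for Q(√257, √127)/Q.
[Q(γ) : Q] = 4 (equivalently, Q(γ) = Q(√257, √127))

Obviously Q(γ) ⊆ Q(√257, √127), and [Q(√257, √127):Q] = 4 (since 257, 127 are distinct squarefree integers > 1 with 32639 not a perfect square). To show equality we compute the minimal polynomial of γ. From γ = √257 + √127: γ^2 = 257 + 2√(32639) + 127 = 384 + 2√(32639), so γ^2 - 384 = 2√(32639); squaring, (γ^2 - 384)^2 = 4·32639, i.e. γ^4 - 768γ^2 + 147456 - 130556 = 0, i.e. γ^4 - 768γ^2 + 16900 = 0. So γ is a root of x^4 - 768x^2 + 16900. This polynomial is irreducible over Q: it has no rational root (each ±√257 ± √127 is irrational), and any factorization into two quadratics over Q would force √(32639) ∈ Q (pairing opposite roots) or √257, √127 ∈ Q (other pairings), all impossible. Hence [Q(γ):Q] = 4 = [Q(√257, √127):Q], so Q(γ) = Q(√257, √127).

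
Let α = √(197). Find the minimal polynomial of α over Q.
m_α(x) = x^2 - 197

α satisfies α^2 - 197 = 0, so x^2 - 197 annihilates α. Since d = 197 is squarefree and ≠ 1, it is not a perfect square in Q, so x^2 - 197 has no rational root and is therefore irreducible over Q (a degree-2 polynomial over a field is irreducible iff it has no root). Hence m_α(x) = x^2 - 197.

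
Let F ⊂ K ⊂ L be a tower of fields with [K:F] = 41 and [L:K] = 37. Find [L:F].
[L:F] = 1517

The tower law says that for any tower of field extensions F ⊂ K ⊂ L with finite degrees, [L:F] = [L:K] · [K:F]. Here this gives [L:F] = 37 · 41 = 1517.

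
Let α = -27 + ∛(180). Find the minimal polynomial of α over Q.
m_α(x) = x^3 + 81x^2 + 2187x + 19503

Set β = α + 27 = ∛(180), so β^3 = 180. Then (α + 27)^3 - 180 = 0, i.e. α is a root of g(x) = (x + 27)^3 - 180 = x^3 + 81x^2 + 2187x + 19503. Since g(x) = h(x + 27) where h(x) = x^3 - 180, and h is irreducible over Q (because 180 is not a perfect cube, so h has no rational root, and a monic cubic with no rational root is irreducible), g is also irreducible (irreducibility is preserved under the substitution x → x + 27). Hence m_α(x) = x^3 + 81x^2 + 2187x + 19503.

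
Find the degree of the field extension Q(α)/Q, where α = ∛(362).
[Q(α):Q] = 3

The minimal polynomial of α is x^3 - 362, irreducible over Q since 362 is not a perfect cube (so x^3 - 362 has no rational root). Hence [Q(α):Q] = deg(m_α) = 3.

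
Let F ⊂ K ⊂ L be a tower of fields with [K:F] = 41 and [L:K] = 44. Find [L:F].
[L:F] = 1804

The tower law says that for any tower of field extensions F ⊂ K ⊂ L with finite degrees, [L:F] = [L:K] · [K:F]. Here this gives [L:F] = 44 · 41 = 1804.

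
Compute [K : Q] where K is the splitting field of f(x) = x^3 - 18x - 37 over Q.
[K : Q] = 6

By the rational root test, any rational root of the monic integer polynomial f(x) = x^3 - 18x - 37 must be an integer dividing the constant term -37, i.e. one of ±{1, 37}. Evaluating: f(1) = -54, f(-1) = -20, f(37) = 49950, f(-37) = -50024; none is 0, so f has no rational root and is therefore irreducible over Q (a cubic with no linear factor over a field is irreducible). For an irreducible cubic, the Galois group is A_3 or S_3 according as the discriminant disc(f) = -4a^3 - 27b^2 = -4·(-18)^3 - 27·(-37)^2 = -13635 is or is not a square in Q. Here disc(f) = -13635 is not a perfect square in Q, so the Galois group of f over Q is not contained in A_3 and must be all of S_3. The splitting field has degree |S_3| = 6 over Q, so [K : Q] = 6.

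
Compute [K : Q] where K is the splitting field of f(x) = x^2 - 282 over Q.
[K : Q] = 2

f(x) = x^2 - 282 factors as (x - √282)(x + √282). The splitting field is K = Q(√282). Since 282 is squarefree and > 1, it is not a perfect square, so x^2 - 282 is irreducible over Q and [Q(√282) : Q] = 2. Hence [K : Q] = 2.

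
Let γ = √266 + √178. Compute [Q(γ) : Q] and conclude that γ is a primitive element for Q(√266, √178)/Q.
[Q(γ) : Q] = 4 (equivalently, Q(γ) = Q(√266, √178))

Obviously Q(γ) ⊆ Q(√266, √178), and [Q(√266, √178):Q] = 4 (since 266, 178 are distinct squarefree integers > 1 with 47348 not a perfect square). To show equality we compute the minimal polynomial of γ. From γ = √266 + √178: γ^2 = 266 + 2√(47348) + 178 = 444 + 2√(47348), so γ^2 - 444 = 2√(47348); squaring, (γ^2 - 444)^2 = 4·47348, i.e. γ^4 - 888γ^2 + 197136 - 189392 = 0, i.e. γ^4 - 888γ^2 + 7744 = 0. So γ is a root of x^4 - 888x^2 + 7744. This polynomial is irreducible over Q: it has no rational root (each ±√266 ± √178 is irrational), and any factorization into two quadratics over Q would force √(47348) ∈ Q (pairing opposite roots) or √266, √178 ∈ Q (other pairings), all impossible. Hence [Q(γ):Q] = 4 = [Q(√266, √178):Q], so Q(γ) = Q(√266, √178).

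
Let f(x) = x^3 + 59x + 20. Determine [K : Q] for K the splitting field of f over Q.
[K : Q] = 6

By the rational root test, any rational root of the monic integer polynomial f(x) = x^3 + 59x + 20 must be an integer dividing the constant term 20, i.e. one of ±{1, 2, 4, 5, 10, 20}. Evaluating: f(1) = 80, f(-1) = -40, f(2) = 146, f(-2) = -106, f(4) = 320, f(-4) = -280, f(5) = 440, f(-5) = -400, f(10) = 1610, f(-10) = -1570, f(20) = 9200, f(-20) = -9160; none is 0, so f has no rational root and is therefore irreducible over Q (a cubic with no linear factor over a field is irreducible). For an irreducible cubic, the Galois group is A_3 or S_3 according as the discriminant disc(f) = -4a^3 - 27b^2 = -4·(59)^3 - 27·(20)^2 = -832316 is or is not a square in Q. Here disc(f) = -832316 is not a perfect square in Q, so the Galois group of f over Q is not contained in A_3 and must be all of S_3. The splitting field has degree |S_3| = 6 over Q, so [K : Q] = 6.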